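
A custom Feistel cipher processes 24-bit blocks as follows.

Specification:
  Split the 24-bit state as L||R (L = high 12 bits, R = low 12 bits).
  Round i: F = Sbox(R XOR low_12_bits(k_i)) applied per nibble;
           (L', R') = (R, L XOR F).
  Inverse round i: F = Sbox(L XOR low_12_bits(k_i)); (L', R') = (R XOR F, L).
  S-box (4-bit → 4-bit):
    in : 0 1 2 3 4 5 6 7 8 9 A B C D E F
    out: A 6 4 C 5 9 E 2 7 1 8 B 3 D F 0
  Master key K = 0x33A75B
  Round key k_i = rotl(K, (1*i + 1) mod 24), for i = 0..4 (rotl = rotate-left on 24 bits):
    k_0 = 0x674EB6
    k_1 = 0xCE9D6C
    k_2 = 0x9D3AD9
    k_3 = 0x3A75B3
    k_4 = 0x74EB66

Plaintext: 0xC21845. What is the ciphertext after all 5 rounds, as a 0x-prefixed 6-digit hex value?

s_0 = plaintext = 0xC21845
s_1 = Round(s_0, k_0) = 0x84522D
s_2 = Round(s_1, k_1) = 0x22D813
s_3 = Round(s_2, k_2) = 0x813615
s_4 = Round(s_3, k_3) = 0x61549D
s_5 = Round(s_4, k_4) = 0x49D61E

0x49D61E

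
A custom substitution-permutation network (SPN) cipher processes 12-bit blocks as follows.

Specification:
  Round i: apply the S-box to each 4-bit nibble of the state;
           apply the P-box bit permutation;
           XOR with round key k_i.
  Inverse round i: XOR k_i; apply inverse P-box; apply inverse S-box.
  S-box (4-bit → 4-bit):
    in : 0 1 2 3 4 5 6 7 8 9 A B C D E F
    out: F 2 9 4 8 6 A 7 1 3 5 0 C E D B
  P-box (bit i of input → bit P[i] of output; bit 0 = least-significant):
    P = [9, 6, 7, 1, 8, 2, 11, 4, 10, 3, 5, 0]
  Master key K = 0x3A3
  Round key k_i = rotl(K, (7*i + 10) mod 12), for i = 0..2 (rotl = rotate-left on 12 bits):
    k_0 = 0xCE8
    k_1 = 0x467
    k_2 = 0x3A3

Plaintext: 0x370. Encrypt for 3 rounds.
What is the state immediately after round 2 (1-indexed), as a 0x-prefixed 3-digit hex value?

0xBD9

s_0 = plaintext = 0x370
s_1 = Round(s_0, k_0) = 0x70E
s_2 = Round(s_1, k_1) = 0xBD9
s_3 = Round(s_2, k_2) = 0x9F7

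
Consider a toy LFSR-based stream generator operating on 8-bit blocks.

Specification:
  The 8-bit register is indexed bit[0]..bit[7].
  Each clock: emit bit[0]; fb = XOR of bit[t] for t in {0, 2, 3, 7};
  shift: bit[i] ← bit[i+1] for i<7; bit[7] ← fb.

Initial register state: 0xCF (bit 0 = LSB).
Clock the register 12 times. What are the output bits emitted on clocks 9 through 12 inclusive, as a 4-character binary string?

0011

reg_0 = 0xCF
clock 1: out=1, reg = 0x67
clock 2: out=1, reg = 0x33
clock 3: out=1, reg = 0x99
clock 4: out=1, reg = 0xCC
clock 5: out=0, reg = 0xE6
clock 6: out=0, reg = 0x73
clock 7: out=1, reg = 0xB9
clock 8: out=1, reg = 0xDC
clock 9: out=0, reg = 0xEE
clock 10: out=0, reg = 0xF7
clock 11: out=1, reg = 0xFB
clock 12: out=1, reg = 0xFD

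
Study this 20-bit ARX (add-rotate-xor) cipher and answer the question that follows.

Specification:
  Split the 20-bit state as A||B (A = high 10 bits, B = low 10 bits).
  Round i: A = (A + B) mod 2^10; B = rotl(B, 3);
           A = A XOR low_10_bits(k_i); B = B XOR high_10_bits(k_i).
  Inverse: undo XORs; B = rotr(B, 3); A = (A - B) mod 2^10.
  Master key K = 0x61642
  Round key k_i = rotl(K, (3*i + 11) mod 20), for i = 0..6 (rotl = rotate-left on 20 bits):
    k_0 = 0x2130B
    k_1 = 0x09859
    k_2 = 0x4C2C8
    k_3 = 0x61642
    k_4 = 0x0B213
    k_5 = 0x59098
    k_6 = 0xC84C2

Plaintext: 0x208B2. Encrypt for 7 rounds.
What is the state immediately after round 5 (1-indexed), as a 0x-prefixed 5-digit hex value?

s_0 = plaintext = 0x208B2
s_1 = Round(s_0, k_0) = 0x8FD15
s_2 = Round(s_1, k_1) = 0xC348C
s_3 = Round(s_2, k_2) = 0x54551
s_4 = Round(s_3, k_3) = 0x3830F
s_5 = Round(s_4, k_4) = 0x7F052
s_6 = Round(s_5, k_5) = 0xB5BF4
s_7 = Round(s_6, k_6) = 0x82086

0x7F052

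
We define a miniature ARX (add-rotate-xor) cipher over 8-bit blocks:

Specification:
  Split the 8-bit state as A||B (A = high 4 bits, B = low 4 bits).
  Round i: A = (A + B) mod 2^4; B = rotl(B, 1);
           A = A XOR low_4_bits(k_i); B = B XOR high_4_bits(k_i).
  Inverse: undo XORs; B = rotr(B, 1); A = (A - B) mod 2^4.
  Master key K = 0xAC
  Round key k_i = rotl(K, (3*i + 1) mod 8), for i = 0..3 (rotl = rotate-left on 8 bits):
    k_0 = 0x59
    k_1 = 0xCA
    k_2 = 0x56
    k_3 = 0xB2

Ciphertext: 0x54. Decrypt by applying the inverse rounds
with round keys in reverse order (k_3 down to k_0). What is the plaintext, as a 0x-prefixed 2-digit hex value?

s_0 = ciphertext = 0x54
s_1 = InvRound(s_0, k_3) = 0x8F
s_2 = InvRound(s_1, k_2) = 0x95
s_3 = InvRound(s_2, k_1) = 0x7C
s_4 = InvRound(s_3, k_0) = 0x2C

0x2C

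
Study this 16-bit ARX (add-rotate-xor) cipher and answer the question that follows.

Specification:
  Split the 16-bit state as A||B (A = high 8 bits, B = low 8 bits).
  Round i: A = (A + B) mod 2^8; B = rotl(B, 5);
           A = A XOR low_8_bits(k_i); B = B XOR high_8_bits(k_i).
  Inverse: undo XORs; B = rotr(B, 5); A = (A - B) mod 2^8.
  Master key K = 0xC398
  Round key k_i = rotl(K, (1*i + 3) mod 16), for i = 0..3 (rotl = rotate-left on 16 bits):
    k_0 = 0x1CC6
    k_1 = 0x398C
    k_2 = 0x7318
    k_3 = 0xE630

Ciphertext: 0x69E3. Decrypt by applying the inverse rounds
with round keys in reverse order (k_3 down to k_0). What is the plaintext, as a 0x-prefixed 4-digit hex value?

s_0 = ciphertext = 0x69E3
s_1 = InvRound(s_0, k_3) = 0x3128
s_2 = InvRound(s_1, k_2) = 0x4FDA
s_3 = InvRound(s_2, k_1) = 0xA41F
s_4 = InvRound(s_3, k_0) = 0x4A18

0x4A18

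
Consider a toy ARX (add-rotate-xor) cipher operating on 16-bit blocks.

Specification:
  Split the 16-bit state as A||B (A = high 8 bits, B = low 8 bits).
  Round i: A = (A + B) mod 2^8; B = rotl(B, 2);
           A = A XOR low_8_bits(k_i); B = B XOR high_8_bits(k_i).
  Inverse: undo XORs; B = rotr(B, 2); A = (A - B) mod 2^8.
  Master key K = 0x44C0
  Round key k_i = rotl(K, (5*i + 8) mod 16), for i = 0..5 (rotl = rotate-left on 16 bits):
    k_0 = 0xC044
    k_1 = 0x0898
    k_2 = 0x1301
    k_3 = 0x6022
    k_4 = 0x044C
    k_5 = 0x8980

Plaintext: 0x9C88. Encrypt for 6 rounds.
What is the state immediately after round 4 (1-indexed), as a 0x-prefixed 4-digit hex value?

s_0 = plaintext = 0x9C88
s_1 = Round(s_0, k_0) = 0x60E2
s_2 = Round(s_1, k_1) = 0xDA83
s_3 = Round(s_2, k_2) = 0x5C1D
s_4 = Round(s_3, k_3) = 0x5B14
s_5 = Round(s_4, k_4) = 0x2354
s_6 = Round(s_5, k_5) = 0xF7D8

0x5B14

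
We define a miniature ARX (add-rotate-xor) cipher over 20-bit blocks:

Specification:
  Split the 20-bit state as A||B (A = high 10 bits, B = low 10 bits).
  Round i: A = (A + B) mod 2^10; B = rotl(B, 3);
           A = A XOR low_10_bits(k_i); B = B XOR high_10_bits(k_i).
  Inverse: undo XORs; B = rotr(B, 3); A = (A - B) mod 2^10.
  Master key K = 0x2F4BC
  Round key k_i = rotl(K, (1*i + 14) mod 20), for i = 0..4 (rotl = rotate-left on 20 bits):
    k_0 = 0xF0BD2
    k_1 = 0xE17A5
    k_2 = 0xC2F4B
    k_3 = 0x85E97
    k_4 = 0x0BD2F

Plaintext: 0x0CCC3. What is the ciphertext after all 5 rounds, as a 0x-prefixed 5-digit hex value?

0x1E2CC

s_0 = plaintext = 0x0CCC3
s_1 = Round(s_0, k_0) = 0xC91DB
s_2 = Round(s_1, k_1) = 0xD695E
s_3 = Round(s_2, k_2) = 0xFCDF9
s_4 = Round(s_3, k_3) = 0xDEDDC
s_5 = Round(s_4, k_4) = 0x1E2CC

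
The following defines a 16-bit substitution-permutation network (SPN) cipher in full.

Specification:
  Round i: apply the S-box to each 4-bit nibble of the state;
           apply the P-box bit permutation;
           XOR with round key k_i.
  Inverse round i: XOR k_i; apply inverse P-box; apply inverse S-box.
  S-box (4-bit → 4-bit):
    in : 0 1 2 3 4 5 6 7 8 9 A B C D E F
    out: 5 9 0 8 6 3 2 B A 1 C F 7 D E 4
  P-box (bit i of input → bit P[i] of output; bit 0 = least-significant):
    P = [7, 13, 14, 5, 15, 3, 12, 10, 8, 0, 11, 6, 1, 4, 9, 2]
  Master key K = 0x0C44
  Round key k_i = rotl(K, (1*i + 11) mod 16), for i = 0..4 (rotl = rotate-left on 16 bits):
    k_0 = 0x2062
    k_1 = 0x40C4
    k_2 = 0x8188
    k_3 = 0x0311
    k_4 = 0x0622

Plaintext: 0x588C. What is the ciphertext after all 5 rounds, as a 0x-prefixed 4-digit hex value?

0x324B

s_0 = plaintext = 0x588C
s_1 = Round(s_0, k_0) = 0x44B9
s_2 = Round(s_1, k_1) = 0xDE5D
s_3 = Round(s_2, k_2) = 0x4B67
s_4 = Round(s_3, k_3) = 0x28E8
s_5 = Round(s_4, k_4) = 0x324B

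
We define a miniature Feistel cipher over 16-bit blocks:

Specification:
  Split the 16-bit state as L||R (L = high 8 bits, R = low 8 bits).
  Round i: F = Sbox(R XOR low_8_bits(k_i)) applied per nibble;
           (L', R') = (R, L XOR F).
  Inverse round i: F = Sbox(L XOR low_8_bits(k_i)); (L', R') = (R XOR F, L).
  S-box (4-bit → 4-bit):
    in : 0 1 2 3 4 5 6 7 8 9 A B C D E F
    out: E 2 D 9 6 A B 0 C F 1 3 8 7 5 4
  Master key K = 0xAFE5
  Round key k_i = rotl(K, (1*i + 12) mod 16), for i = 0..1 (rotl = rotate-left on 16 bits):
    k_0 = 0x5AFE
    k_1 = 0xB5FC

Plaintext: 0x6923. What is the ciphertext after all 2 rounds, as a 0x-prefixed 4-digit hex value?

0x1E7E

s_0 = plaintext = 0x6923
s_1 = Round(s_0, k_0) = 0x231E
s_2 = Round(s_1, k_1) = 0x1E7E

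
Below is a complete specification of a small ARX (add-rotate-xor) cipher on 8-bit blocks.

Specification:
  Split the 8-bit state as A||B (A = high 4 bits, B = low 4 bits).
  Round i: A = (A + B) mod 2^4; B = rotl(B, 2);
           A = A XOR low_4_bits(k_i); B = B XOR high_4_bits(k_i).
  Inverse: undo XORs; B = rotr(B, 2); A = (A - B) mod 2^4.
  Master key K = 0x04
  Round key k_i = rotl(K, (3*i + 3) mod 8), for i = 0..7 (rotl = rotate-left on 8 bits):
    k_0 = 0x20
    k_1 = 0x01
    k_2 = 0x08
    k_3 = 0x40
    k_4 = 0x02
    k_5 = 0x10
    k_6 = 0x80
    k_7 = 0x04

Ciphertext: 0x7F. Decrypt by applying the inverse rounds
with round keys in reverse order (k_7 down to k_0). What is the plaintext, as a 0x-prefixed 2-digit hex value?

0x70

s_0 = ciphertext = 0x7F
s_1 = InvRound(s_0, k_7) = 0x4F
s_2 = InvRound(s_1, k_6) = 0x7D
s_3 = InvRound(s_2, k_5) = 0x43
s_4 = InvRound(s_3, k_4) = 0xAC
s_5 = InvRound(s_4, k_3) = 0x82
s_6 = InvRound(s_5, k_2) = 0x88
s_7 = InvRound(s_6, k_1) = 0x72
s_8 = InvRound(s_7, k_0) = 0x70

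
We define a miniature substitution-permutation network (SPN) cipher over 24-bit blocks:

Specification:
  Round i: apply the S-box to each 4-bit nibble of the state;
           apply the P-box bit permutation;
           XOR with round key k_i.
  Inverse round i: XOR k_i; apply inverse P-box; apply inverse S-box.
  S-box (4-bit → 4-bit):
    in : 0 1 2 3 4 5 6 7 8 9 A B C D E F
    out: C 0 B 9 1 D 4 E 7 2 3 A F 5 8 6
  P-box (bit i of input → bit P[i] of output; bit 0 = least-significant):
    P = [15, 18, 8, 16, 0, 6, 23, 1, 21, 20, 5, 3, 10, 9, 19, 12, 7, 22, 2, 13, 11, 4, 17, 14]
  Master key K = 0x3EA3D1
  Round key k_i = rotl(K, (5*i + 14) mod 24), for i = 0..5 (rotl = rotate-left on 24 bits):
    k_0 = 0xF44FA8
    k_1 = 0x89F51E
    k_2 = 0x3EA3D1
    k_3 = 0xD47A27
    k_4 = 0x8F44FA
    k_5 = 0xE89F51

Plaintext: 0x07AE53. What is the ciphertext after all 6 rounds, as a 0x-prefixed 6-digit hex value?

s_0 = plaintext = 0x07AE53
s_1 = Round(s_0, k_0) = 0x37A9A7
s_2 = Round(s_1, k_1) = 0xDC9A5B
s_3 = Round(s_2, k_2) = 0xC98956
s_4 = Round(s_3, k_3) = 0x0E3534
s_5 = Round(s_4, k_4) = 0xADB0D1
s_6 = Round(s_5, k_5) = 0x6885EC

0x6885EC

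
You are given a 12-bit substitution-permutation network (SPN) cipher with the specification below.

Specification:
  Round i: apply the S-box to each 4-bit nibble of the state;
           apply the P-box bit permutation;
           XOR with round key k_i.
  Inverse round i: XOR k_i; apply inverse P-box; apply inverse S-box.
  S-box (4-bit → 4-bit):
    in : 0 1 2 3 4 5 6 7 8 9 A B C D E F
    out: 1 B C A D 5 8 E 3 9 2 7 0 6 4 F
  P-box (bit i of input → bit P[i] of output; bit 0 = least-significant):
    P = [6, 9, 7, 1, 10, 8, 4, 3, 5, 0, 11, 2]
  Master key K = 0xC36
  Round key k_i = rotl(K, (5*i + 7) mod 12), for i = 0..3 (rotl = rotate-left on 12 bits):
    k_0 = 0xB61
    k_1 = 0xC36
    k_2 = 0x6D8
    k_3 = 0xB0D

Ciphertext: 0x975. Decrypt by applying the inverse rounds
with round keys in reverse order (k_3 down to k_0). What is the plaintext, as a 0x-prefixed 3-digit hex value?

s_0 = ciphertext = 0x975
s_1 = InvRound(s_0, k_3) = 0x028
s_2 = InvRound(s_1, k_2) = 0x05B
s_3 = InvRound(s_2, k_1) = 0xF90
s_4 = InvRound(s_3, k_0) = 0x855

0x855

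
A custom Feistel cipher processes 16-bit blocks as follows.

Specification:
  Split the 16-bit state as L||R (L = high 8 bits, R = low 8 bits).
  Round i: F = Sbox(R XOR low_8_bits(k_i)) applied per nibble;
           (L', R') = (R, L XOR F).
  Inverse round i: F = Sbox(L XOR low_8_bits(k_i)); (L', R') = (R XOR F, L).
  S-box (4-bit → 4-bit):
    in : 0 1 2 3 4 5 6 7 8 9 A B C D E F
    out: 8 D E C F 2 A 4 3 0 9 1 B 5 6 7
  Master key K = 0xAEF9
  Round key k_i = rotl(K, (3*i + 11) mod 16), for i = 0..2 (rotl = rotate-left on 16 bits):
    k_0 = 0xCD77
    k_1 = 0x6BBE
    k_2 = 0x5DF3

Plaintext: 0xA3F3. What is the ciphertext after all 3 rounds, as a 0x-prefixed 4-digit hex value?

s_0 = plaintext = 0xA3F3
s_1 = Round(s_0, k_0) = 0xF39C
s_2 = Round(s_1, k_1) = 0x9C1D
s_3 = Round(s_2, k_2) = 0x1DFA

0x1DFA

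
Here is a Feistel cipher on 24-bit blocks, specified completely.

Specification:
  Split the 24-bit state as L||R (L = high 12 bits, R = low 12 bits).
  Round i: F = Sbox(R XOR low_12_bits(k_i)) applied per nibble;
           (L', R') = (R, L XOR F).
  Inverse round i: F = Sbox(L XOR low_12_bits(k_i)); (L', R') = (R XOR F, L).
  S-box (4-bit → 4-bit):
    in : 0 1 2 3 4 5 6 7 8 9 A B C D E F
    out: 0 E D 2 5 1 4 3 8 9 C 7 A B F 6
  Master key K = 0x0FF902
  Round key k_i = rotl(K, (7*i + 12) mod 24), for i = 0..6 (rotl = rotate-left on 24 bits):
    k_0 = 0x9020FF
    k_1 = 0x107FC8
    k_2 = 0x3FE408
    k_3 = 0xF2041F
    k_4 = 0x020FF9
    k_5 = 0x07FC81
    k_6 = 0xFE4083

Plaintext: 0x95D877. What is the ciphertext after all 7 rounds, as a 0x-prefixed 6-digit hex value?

0xCE8E35

s_0 = plaintext = 0x95D877
s_1 = Round(s_0, k_0) = 0x8771D5
s_2 = Round(s_1, k_1) = 0x1D579C
s_3 = Round(s_2, k_2) = 0x79C340
s_4 = Round(s_3, k_3) = 0x34048A
s_5 = Round(s_4, k_4) = 0x48A472
s_6 = Round(s_5, k_5) = 0x472CE8
s_7 = Round(s_6, k_6) = 0xCE8E35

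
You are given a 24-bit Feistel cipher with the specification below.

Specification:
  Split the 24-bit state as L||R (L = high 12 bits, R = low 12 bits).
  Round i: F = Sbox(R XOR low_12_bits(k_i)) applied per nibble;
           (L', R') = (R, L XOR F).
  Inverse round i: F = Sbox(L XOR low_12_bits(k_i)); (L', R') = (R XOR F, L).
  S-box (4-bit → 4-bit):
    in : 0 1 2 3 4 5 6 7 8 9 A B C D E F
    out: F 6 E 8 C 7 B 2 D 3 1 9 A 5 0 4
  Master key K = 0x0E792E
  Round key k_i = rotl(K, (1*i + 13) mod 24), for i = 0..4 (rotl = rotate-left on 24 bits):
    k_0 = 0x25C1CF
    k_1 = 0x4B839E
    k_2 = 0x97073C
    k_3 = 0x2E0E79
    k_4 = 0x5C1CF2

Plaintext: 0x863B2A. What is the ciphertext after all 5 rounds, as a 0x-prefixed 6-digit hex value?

0x4DF1F3

s_0 = plaintext = 0x863B2A
s_1 = Round(s_0, k_0) = 0xB2A964
s_2 = Round(s_1, k_1) = 0x964A6B
s_3 = Round(s_2, k_2) = 0xA6BC16
s_4 = Round(s_3, k_3) = 0xC164DF
s_5 = Round(s_4, k_4) = 0x4DF1F3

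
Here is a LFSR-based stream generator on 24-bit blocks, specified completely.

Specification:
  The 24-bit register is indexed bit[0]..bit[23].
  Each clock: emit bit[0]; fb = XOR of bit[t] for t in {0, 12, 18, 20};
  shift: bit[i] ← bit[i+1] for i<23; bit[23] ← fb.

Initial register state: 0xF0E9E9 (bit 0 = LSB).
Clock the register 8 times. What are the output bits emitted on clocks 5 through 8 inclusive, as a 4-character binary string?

0111

reg_0 = 0xF0E9E9
clock 1: out=1, reg = 0x7874F4
clock 2: out=0, reg = 0x3C3A7A
clock 3: out=0, reg = 0x9E1D3D
clock 4: out=1, reg = 0x4F0E9E
clock 5: out=0, reg = 0xA7874F
clock 6: out=1, reg = 0x53C3A7
clock 7: out=1, reg = 0x29E1D3
clock 8: out=1, reg = 0x94F0E9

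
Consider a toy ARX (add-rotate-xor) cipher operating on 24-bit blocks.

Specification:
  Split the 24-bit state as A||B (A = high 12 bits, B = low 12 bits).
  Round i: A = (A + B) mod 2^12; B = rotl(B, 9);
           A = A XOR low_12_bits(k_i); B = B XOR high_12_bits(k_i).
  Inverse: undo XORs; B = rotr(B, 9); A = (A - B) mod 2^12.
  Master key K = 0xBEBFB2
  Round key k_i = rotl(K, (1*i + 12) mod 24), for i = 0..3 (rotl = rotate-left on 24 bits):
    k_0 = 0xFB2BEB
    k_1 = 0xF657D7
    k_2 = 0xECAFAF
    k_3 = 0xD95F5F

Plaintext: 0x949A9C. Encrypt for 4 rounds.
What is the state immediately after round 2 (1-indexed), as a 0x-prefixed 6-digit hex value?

s_0 = plaintext = 0x949A9C
s_1 = Round(s_0, k_0) = 0x80E6E1
s_2 = Round(s_1, k_1) = 0x938DB9
s_3 = Round(s_2, k_2) = 0x95ED7D
s_4 = Round(s_3, k_3) = 0x98463A

0x938DB9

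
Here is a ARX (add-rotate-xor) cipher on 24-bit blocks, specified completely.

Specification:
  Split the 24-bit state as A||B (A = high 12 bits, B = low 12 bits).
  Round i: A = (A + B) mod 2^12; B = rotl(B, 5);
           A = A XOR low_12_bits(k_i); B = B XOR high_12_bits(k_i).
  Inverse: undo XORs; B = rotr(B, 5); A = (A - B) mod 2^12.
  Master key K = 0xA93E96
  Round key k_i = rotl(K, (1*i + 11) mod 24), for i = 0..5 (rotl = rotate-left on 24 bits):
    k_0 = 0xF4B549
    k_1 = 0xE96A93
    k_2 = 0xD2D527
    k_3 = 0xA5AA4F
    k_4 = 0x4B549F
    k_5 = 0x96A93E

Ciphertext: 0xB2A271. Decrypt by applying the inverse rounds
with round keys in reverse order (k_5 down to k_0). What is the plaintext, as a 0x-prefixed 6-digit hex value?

s_0 = ciphertext = 0xB2A271
s_1 = InvRound(s_0, k_5) = 0x43CDD8
s_2 = InvRound(s_1, k_4) = 0x9D86CB
s_3 = InvRound(s_2, k_3) = 0xAB38E4
s_4 = InvRound(s_3, k_2) = 0xAE64AE
s_5 = InvRound(s_4, k_1) = 0x424C51
s_6 = InvRound(s_5, k_0) = 0x455D18

0x455D18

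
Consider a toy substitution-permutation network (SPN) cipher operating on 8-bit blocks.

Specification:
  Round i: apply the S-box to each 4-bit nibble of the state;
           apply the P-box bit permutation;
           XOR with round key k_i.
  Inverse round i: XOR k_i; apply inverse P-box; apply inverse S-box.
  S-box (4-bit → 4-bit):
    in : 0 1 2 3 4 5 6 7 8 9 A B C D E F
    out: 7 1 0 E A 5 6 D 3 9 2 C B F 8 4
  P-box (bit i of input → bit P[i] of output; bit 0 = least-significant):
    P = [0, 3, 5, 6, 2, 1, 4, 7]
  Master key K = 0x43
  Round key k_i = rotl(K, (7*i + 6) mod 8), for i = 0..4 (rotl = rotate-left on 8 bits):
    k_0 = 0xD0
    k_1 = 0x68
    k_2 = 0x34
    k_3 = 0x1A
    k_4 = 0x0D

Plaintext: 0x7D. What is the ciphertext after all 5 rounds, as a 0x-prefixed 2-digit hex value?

0x99

s_0 = plaintext = 0x7D
s_1 = Round(s_0, k_0) = 0x2D
s_2 = Round(s_1, k_1) = 0x01
s_3 = Round(s_2, k_2) = 0x23
s_4 = Round(s_3, k_3) = 0x72
s_5 = Round(s_4, k_4) = 0x99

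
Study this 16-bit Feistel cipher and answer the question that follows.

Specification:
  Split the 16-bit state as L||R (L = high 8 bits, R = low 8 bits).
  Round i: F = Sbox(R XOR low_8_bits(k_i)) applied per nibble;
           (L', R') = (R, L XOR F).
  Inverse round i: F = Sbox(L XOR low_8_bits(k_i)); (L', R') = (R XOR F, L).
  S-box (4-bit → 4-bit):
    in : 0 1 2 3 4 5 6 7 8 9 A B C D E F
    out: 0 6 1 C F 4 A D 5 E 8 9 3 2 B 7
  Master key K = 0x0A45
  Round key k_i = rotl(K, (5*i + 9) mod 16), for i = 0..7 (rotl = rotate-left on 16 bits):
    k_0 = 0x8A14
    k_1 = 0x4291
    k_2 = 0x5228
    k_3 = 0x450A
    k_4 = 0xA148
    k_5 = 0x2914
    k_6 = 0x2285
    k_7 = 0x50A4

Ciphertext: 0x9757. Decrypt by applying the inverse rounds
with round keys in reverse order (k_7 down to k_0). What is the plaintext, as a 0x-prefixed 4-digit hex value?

s_0 = ciphertext = 0x9757
s_1 = InvRound(s_0, k_7) = 0x9B97
s_2 = InvRound(s_1, k_6) = 0xFC9B
s_3 = InvRound(s_2, k_5) = 0x2EFC
s_4 = InvRound(s_3, k_4) = 0x562E
s_5 = InvRound(s_4, k_3) = 0x6D56
s_6 = InvRound(s_5, k_2) = 0xA26D
s_7 = InvRound(s_6, k_1) = 0xA1A2
s_8 = InvRound(s_7, k_0) = 0x36A1

0x36A1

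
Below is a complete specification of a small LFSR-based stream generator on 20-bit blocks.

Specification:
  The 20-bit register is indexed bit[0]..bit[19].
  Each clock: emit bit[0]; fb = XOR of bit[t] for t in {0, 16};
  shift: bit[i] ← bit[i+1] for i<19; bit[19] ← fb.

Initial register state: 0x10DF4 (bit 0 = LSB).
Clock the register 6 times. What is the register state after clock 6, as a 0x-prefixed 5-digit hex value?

0x94437

reg_0 = 0x10DF4
clock 1: out=0, reg = 0x886FA
clock 2: out=0, reg = 0x4437D
clock 3: out=1, reg = 0xA21BE
clock 4: out=0, reg = 0x510DF
clock 5: out=1, reg = 0x2886F
clock 6: out=1, reg = 0x94437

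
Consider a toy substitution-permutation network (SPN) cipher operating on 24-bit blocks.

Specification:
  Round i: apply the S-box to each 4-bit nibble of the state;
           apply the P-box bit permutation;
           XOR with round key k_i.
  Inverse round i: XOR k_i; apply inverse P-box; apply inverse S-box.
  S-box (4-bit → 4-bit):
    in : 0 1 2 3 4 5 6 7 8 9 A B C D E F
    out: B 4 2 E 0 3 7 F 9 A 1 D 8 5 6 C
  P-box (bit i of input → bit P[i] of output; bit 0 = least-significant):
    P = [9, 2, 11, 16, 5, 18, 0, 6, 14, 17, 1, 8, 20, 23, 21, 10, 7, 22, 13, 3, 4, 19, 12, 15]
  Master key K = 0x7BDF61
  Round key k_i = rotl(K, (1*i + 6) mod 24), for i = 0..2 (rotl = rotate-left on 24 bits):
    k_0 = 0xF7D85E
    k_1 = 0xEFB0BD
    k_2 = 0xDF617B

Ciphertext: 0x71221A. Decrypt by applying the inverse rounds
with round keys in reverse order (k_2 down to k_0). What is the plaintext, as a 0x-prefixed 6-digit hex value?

0xFD86D6

s_0 = ciphertext = 0x71221A
s_1 = InvRound(s_0, k_2) = 0x24E07A
s_2 = InvRound(s_1, k_1) = 0xE526F9
s_3 = InvRound(s_2, k_0) = 0xFD86D6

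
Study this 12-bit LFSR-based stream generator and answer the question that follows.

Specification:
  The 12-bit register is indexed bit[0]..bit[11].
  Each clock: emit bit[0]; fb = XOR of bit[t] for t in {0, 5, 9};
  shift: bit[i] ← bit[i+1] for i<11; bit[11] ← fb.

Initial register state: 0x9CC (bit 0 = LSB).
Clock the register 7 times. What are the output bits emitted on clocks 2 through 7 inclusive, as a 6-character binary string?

reg_0 = 0x9CC
clock 1: out=0, reg = 0x4E6
clock 2: out=0, reg = 0xA73
clock 3: out=1, reg = 0xD39
clock 4: out=1, reg = 0x69C
clock 5: out=0, reg = 0xB4E
clock 6: out=0, reg = 0xDA7
clock 7: out=1, reg = 0x6D3

011001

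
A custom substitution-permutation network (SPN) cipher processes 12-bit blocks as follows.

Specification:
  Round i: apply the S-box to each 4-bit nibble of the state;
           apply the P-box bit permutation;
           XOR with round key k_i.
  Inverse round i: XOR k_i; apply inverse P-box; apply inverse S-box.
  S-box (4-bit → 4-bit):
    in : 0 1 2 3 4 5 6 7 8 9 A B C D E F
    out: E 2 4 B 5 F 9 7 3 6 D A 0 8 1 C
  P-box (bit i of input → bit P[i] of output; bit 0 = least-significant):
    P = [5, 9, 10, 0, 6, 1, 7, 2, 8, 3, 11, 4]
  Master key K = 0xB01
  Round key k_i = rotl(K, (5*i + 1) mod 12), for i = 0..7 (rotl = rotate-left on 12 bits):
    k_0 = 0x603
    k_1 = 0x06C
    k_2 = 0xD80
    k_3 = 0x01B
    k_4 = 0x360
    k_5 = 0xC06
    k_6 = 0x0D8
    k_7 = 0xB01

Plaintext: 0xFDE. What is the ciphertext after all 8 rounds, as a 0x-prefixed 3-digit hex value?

0x71F

s_0 = plaintext = 0xFDE
s_1 = Round(s_0, k_0) = 0xE37
s_2 = Round(s_1, k_1) = 0x70A
s_3 = Round(s_2, k_2) = 0x02F
s_4 = Round(s_3, k_3) = 0xC82
s_5 = Round(s_4, k_4) = 0x722
s_6 = Round(s_5, k_5) = 0x18E
s_7 = Round(s_6, k_6) = 0x0B2
s_8 = Round(s_7, k_7) = 0x71F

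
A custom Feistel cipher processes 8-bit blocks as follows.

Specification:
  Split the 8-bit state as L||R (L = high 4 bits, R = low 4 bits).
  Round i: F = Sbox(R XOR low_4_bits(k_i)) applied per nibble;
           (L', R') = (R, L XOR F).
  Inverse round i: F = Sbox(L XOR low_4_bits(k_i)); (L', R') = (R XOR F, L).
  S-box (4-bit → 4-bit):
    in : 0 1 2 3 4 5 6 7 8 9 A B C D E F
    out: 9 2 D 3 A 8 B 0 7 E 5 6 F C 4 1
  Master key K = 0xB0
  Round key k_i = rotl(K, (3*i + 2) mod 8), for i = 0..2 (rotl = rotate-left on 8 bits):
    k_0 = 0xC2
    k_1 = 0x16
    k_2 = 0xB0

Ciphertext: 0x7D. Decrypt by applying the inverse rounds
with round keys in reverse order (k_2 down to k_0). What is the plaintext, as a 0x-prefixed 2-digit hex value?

0xE1

s_0 = ciphertext = 0x7D
s_1 = InvRound(s_0, k_2) = 0xD7
s_2 = InvRound(s_1, k_1) = 0x1D
s_3 = InvRound(s_2, k_0) = 0xE1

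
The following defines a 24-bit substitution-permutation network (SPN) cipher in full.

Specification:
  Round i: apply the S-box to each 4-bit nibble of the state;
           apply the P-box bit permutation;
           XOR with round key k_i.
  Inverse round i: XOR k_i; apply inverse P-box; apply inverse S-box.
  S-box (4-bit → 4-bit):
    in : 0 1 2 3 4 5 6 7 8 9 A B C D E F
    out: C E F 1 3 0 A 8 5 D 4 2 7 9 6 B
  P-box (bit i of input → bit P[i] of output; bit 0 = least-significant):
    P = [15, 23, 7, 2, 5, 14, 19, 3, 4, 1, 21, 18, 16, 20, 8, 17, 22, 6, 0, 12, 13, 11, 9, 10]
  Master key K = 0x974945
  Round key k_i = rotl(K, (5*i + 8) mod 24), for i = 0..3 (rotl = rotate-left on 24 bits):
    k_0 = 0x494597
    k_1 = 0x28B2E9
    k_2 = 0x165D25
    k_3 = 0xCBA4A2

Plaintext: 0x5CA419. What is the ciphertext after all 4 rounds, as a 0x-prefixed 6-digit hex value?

s_0 = plaintext = 0x5CA419
s_1 = Round(s_0, k_0) = 0x018448
s_2 = Round(s_1, k_1) = 0x29651A
s_3 = Round(s_2, k_2) = 0x4C23AC
s_4 = Round(s_3, k_3) = 0x100D73

0x100D73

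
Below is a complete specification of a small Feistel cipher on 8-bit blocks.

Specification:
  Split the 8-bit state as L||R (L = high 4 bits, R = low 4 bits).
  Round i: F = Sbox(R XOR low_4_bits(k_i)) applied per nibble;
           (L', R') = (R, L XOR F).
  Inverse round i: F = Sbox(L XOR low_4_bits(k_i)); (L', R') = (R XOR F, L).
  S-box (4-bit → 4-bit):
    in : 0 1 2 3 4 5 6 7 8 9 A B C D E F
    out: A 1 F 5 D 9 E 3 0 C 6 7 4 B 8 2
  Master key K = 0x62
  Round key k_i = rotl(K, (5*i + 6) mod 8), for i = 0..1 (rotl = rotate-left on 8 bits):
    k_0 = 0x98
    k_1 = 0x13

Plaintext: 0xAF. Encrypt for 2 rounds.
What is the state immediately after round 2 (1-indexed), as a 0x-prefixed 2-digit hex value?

s_0 = plaintext = 0xAF
s_1 = Round(s_0, k_0) = 0xF9
s_2 = Round(s_1, k_1) = 0x99

0x99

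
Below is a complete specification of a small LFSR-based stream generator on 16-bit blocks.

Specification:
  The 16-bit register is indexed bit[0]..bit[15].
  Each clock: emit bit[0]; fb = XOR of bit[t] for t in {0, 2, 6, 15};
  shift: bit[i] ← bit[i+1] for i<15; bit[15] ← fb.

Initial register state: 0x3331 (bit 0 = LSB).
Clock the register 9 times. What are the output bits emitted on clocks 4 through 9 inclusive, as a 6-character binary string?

reg_0 = 0x3331
clock 1: out=1, reg = 0x9998
clock 2: out=0, reg = 0xCCCC
clock 3: out=0, reg = 0xE666
clock 4: out=0, reg = 0xF333
clock 5: out=1, reg = 0x7999
clock 6: out=1, reg = 0xBCCC
clock 7: out=0, reg = 0xDE66
clock 8: out=0, reg = 0xEF33
clock 9: out=1, reg = 0x7799

011001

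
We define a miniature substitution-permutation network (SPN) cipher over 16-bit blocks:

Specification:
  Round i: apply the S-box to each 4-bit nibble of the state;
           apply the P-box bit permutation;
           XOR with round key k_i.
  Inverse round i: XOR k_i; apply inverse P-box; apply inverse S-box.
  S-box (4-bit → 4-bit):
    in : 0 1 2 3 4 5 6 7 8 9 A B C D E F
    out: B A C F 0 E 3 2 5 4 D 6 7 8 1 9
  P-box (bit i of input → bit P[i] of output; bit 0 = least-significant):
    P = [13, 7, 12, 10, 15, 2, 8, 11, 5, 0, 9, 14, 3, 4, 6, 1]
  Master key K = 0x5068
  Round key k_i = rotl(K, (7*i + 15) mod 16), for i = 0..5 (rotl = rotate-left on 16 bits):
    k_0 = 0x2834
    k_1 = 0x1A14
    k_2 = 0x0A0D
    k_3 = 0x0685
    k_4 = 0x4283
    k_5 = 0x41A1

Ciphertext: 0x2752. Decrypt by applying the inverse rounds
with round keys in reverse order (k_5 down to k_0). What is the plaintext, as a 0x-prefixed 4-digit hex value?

0x9BC8

s_0 = ciphertext = 0x2752
s_1 = InvRound(s_0, k_5) = 0x5340
s_2 = InvRound(s_1, k_4) = 0x279B
s_3 = InvRound(s_2, k_3) = 0x04BE
s_4 = InvRound(s_3, k_2) = 0x1CD1
s_5 = InvRound(s_4, k_1) = 0x9B71
s_6 = InvRound(s_5, k_0) = 0x9BC8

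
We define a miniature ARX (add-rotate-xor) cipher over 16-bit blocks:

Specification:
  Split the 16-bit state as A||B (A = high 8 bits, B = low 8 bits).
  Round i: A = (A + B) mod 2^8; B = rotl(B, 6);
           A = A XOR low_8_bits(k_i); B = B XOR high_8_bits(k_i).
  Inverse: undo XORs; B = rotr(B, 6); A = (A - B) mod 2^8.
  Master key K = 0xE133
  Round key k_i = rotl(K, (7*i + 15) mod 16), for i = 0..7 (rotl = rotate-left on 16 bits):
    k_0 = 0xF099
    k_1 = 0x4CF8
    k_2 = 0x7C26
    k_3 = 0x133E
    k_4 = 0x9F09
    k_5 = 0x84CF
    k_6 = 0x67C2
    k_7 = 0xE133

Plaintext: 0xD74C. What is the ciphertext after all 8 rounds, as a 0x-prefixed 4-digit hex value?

s_0 = plaintext = 0xD74C
s_1 = Round(s_0, k_0) = 0xBAE3
s_2 = Round(s_1, k_1) = 0x65B4
s_3 = Round(s_2, k_2) = 0x3F51
s_4 = Round(s_3, k_3) = 0xAE47
s_5 = Round(s_4, k_4) = 0xFC4E
s_6 = Round(s_5, k_5) = 0x8517
s_7 = Round(s_6, k_6) = 0x5EA2
s_8 = Round(s_7, k_7) = 0x3349

0x3349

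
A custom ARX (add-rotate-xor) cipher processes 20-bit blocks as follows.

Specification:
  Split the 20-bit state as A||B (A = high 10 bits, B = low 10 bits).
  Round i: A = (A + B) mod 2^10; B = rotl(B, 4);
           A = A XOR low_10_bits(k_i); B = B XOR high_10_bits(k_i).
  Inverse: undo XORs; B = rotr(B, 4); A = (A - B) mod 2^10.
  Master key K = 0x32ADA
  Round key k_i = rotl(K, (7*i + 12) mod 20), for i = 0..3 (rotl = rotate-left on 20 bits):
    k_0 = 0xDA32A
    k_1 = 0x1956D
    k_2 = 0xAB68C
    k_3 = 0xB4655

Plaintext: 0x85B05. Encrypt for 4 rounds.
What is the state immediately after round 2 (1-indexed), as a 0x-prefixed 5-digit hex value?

s_0 = plaintext = 0x85B05
s_1 = Round(s_0, k_0) = 0x8C734
s_2 = Round(s_1, k_1) = 0x02329
s_3 = Round(s_2, k_2) = 0x6F431
s_4 = Round(s_3, k_3) = 0xEEDC1

0x02329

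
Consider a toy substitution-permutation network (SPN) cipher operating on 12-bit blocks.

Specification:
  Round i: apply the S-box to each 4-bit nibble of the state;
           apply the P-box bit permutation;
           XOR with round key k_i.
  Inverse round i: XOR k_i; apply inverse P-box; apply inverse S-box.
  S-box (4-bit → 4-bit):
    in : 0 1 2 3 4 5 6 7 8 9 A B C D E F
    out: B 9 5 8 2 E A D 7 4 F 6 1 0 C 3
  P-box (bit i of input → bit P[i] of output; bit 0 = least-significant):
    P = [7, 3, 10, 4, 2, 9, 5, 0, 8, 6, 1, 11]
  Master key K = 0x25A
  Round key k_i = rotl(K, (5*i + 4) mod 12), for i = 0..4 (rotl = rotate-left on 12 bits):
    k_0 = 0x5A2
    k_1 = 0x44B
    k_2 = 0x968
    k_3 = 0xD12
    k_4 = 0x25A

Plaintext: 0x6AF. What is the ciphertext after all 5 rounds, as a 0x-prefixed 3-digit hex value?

0xBAC

s_0 = plaintext = 0x6AF
s_1 = Round(s_0, k_0) = 0xF4F
s_2 = Round(s_1, k_1) = 0x783
s_3 = Round(s_2, k_2) = 0x25E
s_4 = Round(s_3, k_3) = 0xA21
s_5 = Round(s_4, k_4) = 0xBAC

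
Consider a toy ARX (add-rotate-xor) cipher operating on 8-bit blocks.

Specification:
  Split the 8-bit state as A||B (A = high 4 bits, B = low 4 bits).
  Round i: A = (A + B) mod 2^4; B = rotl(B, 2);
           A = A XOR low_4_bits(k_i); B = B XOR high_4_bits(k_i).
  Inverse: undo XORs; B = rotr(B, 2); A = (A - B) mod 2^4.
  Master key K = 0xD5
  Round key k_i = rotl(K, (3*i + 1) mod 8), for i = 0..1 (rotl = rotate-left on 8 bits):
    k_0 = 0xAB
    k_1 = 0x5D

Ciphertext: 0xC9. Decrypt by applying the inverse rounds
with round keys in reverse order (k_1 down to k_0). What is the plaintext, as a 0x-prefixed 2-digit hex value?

s_0 = ciphertext = 0xC9
s_1 = InvRound(s_0, k_1) = 0xE3
s_2 = InvRound(s_1, k_0) = 0xF6

0xF6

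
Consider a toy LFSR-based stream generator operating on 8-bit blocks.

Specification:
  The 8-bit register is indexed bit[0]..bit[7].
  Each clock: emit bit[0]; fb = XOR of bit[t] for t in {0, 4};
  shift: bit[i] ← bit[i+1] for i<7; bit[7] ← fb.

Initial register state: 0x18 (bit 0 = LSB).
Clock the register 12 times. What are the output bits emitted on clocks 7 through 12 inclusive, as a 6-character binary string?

reg_0 = 0x18
clock 1: out=0, reg = 0x8C
clock 2: out=0, reg = 0x46
clock 3: out=0, reg = 0x23
clock 4: out=1, reg = 0x91
clock 5: out=1, reg = 0x48
clock 6: out=0, reg = 0x24
clock 7: out=0, reg = 0x12
clock 8: out=0, reg = 0x89
clock 9: out=1, reg = 0xC4
clock 10: out=0, reg = 0x62
clock 11: out=0, reg = 0x31
clock 12: out=1, reg = 0x18

001001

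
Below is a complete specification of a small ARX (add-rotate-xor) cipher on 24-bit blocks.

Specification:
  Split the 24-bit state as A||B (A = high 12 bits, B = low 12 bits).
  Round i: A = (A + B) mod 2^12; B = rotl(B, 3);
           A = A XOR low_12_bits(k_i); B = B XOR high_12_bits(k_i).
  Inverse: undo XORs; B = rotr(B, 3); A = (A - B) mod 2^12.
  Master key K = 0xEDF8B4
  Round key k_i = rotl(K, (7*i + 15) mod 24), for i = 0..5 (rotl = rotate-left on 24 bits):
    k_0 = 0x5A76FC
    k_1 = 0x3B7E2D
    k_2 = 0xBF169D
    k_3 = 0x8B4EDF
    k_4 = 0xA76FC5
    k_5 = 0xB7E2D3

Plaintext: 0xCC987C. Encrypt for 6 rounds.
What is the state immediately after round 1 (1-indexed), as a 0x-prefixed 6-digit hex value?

0x3B9643

s_0 = plaintext = 0xCC987C
s_1 = Round(s_0, k_0) = 0x3B9643
s_2 = Round(s_1, k_1) = 0x7D11AC
s_3 = Round(s_2, k_2) = 0xFE0691
s_4 = Round(s_3, k_3) = 0x8AEC3F
s_5 = Round(s_4, k_4) = 0xB28B88
s_6 = Round(s_5, k_5) = 0x46373B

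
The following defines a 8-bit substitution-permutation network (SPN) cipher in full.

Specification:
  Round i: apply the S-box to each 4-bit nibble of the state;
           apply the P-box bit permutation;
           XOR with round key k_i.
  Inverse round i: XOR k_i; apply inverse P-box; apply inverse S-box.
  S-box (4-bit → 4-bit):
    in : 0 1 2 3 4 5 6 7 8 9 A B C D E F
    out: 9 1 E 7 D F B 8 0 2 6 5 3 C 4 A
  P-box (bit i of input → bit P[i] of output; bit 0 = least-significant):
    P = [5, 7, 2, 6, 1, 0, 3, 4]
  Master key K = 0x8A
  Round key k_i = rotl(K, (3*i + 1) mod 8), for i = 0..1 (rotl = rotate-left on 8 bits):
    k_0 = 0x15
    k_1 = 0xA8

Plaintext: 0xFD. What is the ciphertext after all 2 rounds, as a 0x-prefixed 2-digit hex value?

0xD2

s_0 = plaintext = 0xFD
s_1 = Round(s_0, k_0) = 0x40
s_2 = Round(s_1, k_1) = 0xD2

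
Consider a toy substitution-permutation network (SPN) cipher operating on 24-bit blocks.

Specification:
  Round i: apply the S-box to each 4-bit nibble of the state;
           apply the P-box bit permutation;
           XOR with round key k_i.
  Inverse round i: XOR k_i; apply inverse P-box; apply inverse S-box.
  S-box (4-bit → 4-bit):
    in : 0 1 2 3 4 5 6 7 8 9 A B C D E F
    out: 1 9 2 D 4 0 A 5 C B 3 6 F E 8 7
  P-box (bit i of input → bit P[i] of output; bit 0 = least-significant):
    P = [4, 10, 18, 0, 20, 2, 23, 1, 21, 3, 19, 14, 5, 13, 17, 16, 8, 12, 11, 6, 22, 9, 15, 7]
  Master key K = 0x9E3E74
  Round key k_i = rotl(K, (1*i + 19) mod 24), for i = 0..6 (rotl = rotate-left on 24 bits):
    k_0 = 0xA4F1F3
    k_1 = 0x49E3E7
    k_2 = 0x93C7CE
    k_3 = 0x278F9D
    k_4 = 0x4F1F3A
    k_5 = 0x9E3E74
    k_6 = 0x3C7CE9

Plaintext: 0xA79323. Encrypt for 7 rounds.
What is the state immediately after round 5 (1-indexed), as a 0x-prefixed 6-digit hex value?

0x1B0C62

s_0 = plaintext = 0xA79323
s_1 = Round(s_0, k_0) = 0xC99AC6
s_2 = Round(s_1, k_1) = 0xB85408
s_3 = Round(s_2, k_2) = 0x8F4D8F
s_4 = Round(s_3, k_3) = 0xA95207
s_5 = Round(s_4, k_4) = 0x1B0C62
s_6 = Round(s_5, k_5) = 0xF662DA
s_7 = Round(s_6, k_6) = 0xFDCAB7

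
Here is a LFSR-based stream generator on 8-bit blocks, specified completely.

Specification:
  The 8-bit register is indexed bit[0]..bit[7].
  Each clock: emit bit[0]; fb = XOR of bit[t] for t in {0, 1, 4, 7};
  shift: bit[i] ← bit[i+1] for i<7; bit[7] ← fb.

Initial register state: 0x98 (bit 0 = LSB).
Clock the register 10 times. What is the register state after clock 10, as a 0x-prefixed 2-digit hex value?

reg_0 = 0x98
clock 1: out=0, reg = 0x4C
clock 2: out=0, reg = 0x26
clock 3: out=0, reg = 0x93
clock 4: out=1, reg = 0x49
clock 5: out=1, reg = 0xA4
clock 6: out=0, reg = 0xD2
clock 7: out=0, reg = 0xE9
clock 8: out=1, reg = 0x74
clock 9: out=0, reg = 0xBA
clock 10: out=0, reg = 0xDD

0xDD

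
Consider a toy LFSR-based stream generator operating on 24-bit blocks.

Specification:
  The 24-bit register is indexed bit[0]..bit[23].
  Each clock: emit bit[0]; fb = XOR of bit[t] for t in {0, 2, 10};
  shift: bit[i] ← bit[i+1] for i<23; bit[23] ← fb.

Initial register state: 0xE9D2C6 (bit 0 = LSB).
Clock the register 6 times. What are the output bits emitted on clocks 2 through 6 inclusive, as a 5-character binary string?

11000

reg_0 = 0xE9D2C6
clock 1: out=0, reg = 0xF4E963
clock 2: out=1, reg = 0xFA74B1
clock 3: out=1, reg = 0x7D3A58
clock 4: out=0, reg = 0x3E9D2C
clock 5: out=0, reg = 0x1F4E96
clock 6: out=0, reg = 0x0FA74B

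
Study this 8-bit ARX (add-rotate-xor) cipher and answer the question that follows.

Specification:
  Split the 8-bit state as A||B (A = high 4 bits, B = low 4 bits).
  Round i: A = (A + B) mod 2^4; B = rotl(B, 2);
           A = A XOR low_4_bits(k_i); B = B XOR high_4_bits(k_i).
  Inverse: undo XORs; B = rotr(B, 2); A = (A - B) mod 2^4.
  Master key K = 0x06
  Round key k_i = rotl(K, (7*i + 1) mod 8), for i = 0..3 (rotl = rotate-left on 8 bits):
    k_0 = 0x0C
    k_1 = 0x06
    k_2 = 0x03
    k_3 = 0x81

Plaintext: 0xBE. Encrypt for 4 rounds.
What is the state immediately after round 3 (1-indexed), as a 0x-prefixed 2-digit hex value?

0x7B

s_0 = plaintext = 0xBE
s_1 = Round(s_0, k_0) = 0x5B
s_2 = Round(s_1, k_1) = 0x6E
s_3 = Round(s_2, k_2) = 0x7B
s_4 = Round(s_3, k_3) = 0x36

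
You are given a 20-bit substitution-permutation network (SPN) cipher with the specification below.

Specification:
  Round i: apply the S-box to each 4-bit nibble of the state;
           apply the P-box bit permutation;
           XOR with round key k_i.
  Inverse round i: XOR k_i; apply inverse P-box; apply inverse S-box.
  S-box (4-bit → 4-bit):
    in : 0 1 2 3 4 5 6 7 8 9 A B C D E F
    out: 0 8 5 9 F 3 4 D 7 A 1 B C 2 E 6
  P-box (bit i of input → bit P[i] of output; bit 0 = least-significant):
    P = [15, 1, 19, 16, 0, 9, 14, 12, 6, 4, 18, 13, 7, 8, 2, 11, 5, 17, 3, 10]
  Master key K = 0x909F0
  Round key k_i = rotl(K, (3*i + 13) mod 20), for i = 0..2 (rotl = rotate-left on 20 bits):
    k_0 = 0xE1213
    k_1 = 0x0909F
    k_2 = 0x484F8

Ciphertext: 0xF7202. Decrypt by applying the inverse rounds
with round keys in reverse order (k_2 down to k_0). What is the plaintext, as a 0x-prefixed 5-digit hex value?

0x726D8

s_0 = ciphertext = 0xF7202
s_1 = InvRound(s_0, k_2) = 0x4ABE4
s_2 = InvRound(s_1, k_1) = 0x294BD
s_3 = InvRound(s_2, k_0) = 0x726D8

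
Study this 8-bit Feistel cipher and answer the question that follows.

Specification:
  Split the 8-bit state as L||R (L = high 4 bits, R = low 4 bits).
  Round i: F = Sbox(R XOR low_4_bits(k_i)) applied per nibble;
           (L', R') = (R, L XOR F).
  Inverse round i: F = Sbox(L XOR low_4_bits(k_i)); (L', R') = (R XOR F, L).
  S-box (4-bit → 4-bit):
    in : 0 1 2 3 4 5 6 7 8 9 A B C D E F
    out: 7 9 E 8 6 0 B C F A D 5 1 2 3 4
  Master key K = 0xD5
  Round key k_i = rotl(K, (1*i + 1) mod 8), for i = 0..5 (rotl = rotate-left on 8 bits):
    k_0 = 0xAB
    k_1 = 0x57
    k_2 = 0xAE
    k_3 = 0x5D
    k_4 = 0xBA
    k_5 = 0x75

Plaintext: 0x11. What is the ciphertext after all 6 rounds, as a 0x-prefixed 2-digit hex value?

0x52

s_0 = plaintext = 0x11
s_1 = Round(s_0, k_0) = 0x1C
s_2 = Round(s_1, k_1) = 0xC4
s_3 = Round(s_2, k_2) = 0x41
s_4 = Round(s_3, k_3) = 0x15
s_5 = Round(s_4, k_4) = 0x55
s_6 = Round(s_5, k_5) = 0x52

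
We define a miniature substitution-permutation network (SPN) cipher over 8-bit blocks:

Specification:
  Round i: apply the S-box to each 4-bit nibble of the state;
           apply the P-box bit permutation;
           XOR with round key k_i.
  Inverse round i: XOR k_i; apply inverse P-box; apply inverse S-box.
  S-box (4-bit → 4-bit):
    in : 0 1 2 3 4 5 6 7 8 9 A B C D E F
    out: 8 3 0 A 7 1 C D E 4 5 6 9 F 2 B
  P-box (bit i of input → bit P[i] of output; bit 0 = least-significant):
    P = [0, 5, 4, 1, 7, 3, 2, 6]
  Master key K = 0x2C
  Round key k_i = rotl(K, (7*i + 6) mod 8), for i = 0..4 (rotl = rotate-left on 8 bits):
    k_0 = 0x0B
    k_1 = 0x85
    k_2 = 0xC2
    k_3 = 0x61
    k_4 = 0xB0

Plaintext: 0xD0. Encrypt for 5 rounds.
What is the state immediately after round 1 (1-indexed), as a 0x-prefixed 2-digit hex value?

0xC5

s_0 = plaintext = 0xD0
s_1 = Round(s_0, k_0) = 0xC5
s_2 = Round(s_1, k_1) = 0x44
s_3 = Round(s_2, k_2) = 0x7F
s_4 = Round(s_3, k_3) = 0x86
s_5 = Round(s_4, k_4) = 0xEE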